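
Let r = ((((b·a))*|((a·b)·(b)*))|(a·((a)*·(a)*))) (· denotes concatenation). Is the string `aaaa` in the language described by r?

The right alternative (a·((a)*·(a)*)) matches aaaa.

yes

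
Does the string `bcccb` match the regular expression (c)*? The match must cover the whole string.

no

bcccb cannot be split into zero or more pieces each matching c.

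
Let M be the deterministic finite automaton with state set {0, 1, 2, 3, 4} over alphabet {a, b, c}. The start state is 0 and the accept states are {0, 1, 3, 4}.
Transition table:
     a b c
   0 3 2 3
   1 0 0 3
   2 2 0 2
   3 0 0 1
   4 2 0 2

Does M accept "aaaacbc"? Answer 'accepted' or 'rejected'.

0 --a--> 3
3 --a--> 0
0 --a--> 3
3 --a--> 0
0 --c--> 3
3 --b--> 0
0 --c--> 3
End in state 3, which is an accepting state.

accepted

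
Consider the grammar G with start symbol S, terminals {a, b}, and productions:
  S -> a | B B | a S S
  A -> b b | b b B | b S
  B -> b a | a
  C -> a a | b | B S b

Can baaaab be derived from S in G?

no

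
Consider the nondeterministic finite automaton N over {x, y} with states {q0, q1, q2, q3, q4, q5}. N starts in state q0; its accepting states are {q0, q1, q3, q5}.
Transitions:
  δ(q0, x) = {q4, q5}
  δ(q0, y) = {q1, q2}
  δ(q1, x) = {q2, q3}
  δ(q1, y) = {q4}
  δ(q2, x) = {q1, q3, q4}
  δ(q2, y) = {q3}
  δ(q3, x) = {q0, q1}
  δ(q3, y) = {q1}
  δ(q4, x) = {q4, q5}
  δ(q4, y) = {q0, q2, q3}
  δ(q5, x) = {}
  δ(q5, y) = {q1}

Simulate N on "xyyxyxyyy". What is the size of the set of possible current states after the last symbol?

5

Start: {q0}
read x: {q4, q5}
read y: {q0, q1, q2, q3}
read y: {q1, q2, q3, q4}
read x: {q0, q1, q2, q3, q4, q5}
read y: {q0, q1, q2, q3, q4}
read x: {q0, q1, q2, q3, q4, q5}
read y: {q0, q1, q2, q3, q4}
read y: {q0, q1, q2, q3, q4}
read y: {q0, q1, q2, q3, q4}
Final reachable set {q0, q1, q2, q3, q4} has 5 states.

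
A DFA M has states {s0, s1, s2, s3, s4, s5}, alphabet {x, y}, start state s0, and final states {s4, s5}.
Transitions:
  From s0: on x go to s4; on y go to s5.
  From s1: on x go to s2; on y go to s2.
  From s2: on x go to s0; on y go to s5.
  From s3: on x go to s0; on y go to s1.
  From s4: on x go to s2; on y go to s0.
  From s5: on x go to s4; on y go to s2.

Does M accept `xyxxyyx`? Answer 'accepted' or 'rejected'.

s0 --x--> s4
s4 --y--> s0
s0 --x--> s4
s4 --x--> s2
s2 --y--> s5
s5 --y--> s2
s2 --x--> s0
End in state s0, which is not an accepting state.

rejected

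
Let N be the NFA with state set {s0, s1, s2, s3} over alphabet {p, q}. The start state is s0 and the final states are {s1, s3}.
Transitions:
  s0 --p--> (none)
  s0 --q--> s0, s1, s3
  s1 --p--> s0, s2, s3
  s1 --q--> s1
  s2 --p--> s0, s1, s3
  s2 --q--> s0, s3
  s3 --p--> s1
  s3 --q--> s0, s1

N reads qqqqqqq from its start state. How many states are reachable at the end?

3

Start: {s0}
read q: {s0, s1, s3}
read q: {s0, s1, s3}
read q: {s0, s1, s3}
read q: {s0, s1, s3}
read q: {s0, s1, s3}
read q: {s0, s1, s3}
read q: {s0, s1, s3}
Final reachable set {s0, s1, s3} has 3 states.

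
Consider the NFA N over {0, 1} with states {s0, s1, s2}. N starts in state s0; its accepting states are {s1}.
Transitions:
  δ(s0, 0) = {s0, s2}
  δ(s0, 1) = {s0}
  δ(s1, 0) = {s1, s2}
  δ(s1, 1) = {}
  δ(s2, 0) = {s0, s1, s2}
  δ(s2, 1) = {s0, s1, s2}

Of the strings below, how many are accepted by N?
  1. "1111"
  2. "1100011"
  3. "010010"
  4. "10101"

3

"1111": rejected
"1100011": accepted
"010010": accepted
"10101": accepted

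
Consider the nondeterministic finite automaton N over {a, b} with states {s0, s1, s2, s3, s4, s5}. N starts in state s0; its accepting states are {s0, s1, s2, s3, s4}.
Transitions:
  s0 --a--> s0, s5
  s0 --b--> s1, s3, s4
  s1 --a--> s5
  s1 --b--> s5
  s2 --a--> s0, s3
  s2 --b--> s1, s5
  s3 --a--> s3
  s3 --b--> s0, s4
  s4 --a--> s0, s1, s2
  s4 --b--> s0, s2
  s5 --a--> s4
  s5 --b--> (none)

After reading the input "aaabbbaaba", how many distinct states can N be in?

6

Start: {s0}
read a: {s0, s5}
read a: {s0, s4, s5}
read a: {s0, s1, s2, s4, s5}
read b: {s0, s1, s2, s3, s4, s5}
read b: {s0, s1, s2, s3, s4, s5}
read b: {s0, s1, s2, s3, s4, s5}
read a: {s0, s1, s2, s3, s4, s5}
read a: {s0, s1, s2, s3, s4, s5}
read b: {s0, s1, s2, s3, s4, s5}
read a: {s0, s1, s2, s3, s4, s5}
Final reachable set {s0, s1, s2, s3, s4, s5} has 6 states.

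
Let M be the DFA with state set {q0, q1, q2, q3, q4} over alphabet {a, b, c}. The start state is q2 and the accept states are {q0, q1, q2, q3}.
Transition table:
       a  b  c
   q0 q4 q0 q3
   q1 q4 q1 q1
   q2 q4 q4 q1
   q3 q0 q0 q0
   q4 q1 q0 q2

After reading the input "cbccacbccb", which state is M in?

q1

q2 --c--> q1
q1 --b--> q1
q1 --c--> q1
q1 --c--> q1
q1 --a--> q4
q4 --c--> q2
q2 --b--> q4
q4 --c--> q2
q2 --c--> q1
q1 --b--> q1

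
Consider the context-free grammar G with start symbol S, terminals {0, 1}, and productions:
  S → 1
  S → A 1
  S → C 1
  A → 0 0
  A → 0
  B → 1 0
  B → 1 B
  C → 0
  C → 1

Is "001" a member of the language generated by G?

S ⇒ A1 ⇒ 001

yes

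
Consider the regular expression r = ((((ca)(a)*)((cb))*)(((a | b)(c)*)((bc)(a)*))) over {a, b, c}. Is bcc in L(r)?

no

No split of bcc into u·v has (((ca)(a)*)((cb))*) matching u and (((a|b)(c)*)((bc)(a)*)) matching v.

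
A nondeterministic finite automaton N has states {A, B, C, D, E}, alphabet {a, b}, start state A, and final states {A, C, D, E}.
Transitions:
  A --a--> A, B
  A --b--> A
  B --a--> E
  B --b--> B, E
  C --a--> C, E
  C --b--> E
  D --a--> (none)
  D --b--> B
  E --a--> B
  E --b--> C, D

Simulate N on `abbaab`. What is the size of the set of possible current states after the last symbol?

5

Start: {A}
read a: {A, B}
read b: {A, B, E}
read b: {A, B, C, D, E}
read a: {A, B, C, E}
read a: {A, B, C, E}
read b: {A, B, C, D, E}
Final reachable set {A, B, C, D, E} has 5 states.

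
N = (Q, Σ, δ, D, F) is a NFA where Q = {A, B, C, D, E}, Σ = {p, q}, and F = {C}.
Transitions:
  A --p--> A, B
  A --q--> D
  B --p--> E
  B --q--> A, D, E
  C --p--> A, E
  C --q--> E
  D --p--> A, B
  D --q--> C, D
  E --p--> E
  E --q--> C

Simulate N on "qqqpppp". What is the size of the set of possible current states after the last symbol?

3

Start: {D}
read q: {C, D}
read q: {C, D, E}
read q: {C, D, E}
read p: {A, B, E}
read p: {A, B, E}
read p: {A, B, E}
read p: {A, B, E}
Final reachable set {A, B, E} has 3 states.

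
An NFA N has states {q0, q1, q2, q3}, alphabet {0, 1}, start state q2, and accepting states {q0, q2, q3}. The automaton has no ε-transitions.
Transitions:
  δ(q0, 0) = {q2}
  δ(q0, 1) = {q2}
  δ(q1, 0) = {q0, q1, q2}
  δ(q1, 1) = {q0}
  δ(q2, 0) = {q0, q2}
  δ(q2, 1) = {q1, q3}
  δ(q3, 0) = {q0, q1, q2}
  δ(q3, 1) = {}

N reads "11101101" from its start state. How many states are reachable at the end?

Start: {q2}
read 1: {q1, q3}
read 1: {q0}
read 1: {q2}
read 0: {q0, q2}
read 1: {q1, q2, q3}
read 1: {q0, q1, q3}
read 0: {q0, q1, q2}
read 1: {q0, q1, q2, q3}
Final reachable set {q0, q1, q2, q3} has 4 states.

4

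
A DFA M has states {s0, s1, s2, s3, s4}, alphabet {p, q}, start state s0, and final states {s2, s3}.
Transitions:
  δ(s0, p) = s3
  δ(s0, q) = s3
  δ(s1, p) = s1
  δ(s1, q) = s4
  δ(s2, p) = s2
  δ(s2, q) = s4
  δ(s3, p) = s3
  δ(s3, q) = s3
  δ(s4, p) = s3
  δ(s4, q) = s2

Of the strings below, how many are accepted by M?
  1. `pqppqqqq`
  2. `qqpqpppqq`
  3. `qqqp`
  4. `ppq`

`pqppqqqq`: accepted
`qqpqpppqq`: accepted
`qqqp`: accepted
`ppq`: accepted

4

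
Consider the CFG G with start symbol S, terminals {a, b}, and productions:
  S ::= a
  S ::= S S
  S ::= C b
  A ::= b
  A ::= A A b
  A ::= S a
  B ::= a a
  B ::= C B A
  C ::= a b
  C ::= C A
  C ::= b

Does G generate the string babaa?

no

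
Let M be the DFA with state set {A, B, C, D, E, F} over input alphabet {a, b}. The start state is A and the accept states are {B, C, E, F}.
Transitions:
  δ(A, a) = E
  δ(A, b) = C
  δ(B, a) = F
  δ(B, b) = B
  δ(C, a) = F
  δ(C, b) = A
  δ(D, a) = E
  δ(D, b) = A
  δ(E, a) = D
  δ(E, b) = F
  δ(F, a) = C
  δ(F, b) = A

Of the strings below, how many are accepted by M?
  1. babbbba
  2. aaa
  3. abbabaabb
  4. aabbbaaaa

3

babbbba: accepted
aaa: accepted
abbabaabb: accepted
aabbbaaaa: rejected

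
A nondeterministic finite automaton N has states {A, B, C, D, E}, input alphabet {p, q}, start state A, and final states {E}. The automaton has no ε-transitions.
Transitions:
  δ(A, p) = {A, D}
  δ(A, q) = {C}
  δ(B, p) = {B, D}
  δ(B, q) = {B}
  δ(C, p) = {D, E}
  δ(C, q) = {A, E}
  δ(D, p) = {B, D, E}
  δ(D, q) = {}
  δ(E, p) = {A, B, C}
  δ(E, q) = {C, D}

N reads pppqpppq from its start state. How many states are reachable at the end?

Start: {A}
read p: {A, D}
read p: {A, B, D, E}
read p: {A, B, C, D, E}
read q: {A, B, C, D, E}
read p: {A, B, C, D, E}
read p: {A, B, C, D, E}
read p: {A, B, C, D, E}
read q: {A, B, C, D, E}
Final reachable set {A, B, C, D, E} has 5 states.

5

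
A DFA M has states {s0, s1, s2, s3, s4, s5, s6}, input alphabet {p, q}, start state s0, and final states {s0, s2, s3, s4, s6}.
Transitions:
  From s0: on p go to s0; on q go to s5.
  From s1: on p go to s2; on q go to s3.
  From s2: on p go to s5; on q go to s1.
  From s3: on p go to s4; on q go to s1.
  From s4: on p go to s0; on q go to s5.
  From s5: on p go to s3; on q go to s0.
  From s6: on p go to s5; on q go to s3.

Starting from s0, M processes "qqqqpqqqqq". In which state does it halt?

s0 --q--> s5
s5 --q--> s0
s0 --q--> s5
s5 --q--> s0
s0 --p--> s0
s0 --q--> s5
s5 --q--> s0
s0 --q--> s5
s5 --q--> s0
s0 --q--> s5

s5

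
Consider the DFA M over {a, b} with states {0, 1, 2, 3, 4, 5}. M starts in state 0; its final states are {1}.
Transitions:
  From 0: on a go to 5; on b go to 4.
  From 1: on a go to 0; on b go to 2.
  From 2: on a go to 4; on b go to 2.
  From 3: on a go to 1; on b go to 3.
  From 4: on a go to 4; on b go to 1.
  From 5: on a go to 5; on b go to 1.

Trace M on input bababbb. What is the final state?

2

0 --b--> 4
4 --a--> 4
4 --b--> 1
1 --a--> 0
0 --b--> 4
4 --b--> 1
1 --b--> 2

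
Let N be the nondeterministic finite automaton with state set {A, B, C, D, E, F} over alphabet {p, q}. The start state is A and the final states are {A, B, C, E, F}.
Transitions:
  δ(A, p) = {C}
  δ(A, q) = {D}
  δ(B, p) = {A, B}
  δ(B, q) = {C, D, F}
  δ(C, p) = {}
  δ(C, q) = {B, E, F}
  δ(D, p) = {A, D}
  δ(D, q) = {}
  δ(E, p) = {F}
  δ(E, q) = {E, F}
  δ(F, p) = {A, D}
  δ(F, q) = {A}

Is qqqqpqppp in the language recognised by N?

Start: {A}
read q: {D}
read q: {}
The reachable set is empty and stays empty for the remaining 7 symbols.
Reachable ∩ accepting = {} — empty.

rejected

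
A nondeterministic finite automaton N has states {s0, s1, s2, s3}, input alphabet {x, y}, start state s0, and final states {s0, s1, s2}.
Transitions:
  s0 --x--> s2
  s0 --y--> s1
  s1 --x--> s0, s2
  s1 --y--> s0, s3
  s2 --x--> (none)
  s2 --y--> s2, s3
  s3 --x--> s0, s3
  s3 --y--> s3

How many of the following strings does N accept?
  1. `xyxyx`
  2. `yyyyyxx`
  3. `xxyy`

2

`xyxyx`: accepted
`yyyyyxx`: accepted
`xxyy`: rejected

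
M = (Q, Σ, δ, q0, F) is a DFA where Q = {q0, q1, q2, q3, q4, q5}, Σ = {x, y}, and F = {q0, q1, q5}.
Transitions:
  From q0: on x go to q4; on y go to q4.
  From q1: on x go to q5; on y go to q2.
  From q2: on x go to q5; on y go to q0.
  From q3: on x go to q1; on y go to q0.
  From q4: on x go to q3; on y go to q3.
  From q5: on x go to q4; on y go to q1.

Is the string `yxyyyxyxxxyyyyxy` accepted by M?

rejected

q0 --y--> q4
q4 --x--> q3
q3 --y--> q0
q0 --y--> q4
q4 --y--> q3
q3 --x--> q1
q1 --y--> q2
q2 --x--> q5
q5 --x--> q4
q4 --x--> q3
q3 --y--> q0
q0 --y--> q4
q4 --y--> q3
q3 --y--> q0
q0 --x--> q4
q4 --y--> q3
End in state q3, which is not an accepting state.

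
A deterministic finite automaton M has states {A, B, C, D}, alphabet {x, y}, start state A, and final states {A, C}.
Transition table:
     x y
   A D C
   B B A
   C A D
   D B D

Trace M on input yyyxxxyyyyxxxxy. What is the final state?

A

A --y--> C
C --y--> D
D --y--> D
D --x--> B
B --x--> B
B --x--> B
B --y--> A
A --y--> C
C --y--> D
D --y--> D
D --x--> B
B --x--> B
B --x--> B
B --x--> B
B --y--> A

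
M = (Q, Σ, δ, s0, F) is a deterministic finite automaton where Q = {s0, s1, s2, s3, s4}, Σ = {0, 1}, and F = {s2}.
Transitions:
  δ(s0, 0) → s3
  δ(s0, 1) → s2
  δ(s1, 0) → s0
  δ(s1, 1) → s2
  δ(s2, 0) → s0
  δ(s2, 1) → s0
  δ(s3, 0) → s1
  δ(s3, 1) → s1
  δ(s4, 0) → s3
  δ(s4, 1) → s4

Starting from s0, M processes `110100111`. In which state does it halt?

s0

s0 --1--> s2
s2 --1--> s0
s0 --0--> s3
s3 --1--> s1
s1 --0--> s0
s0 --0--> s3
s3 --1--> s1
s1 --1--> s2
s2 --1--> s0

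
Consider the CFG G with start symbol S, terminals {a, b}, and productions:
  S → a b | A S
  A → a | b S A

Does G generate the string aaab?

yes

S ⇒ AS ⇒ aS ⇒ aAS ⇒ aaS ⇒ aaab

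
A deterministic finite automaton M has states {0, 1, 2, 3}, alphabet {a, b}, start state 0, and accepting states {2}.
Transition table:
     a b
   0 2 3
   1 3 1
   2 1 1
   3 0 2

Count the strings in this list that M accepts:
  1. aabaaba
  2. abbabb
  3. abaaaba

aabaaba: rejected
abbabb: rejected
abaaaba: rejected

0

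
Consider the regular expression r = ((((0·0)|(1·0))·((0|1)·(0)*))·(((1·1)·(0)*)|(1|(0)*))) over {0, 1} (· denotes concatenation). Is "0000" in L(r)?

yes

Split as 000·0: (((0·0)|(1·0))·((0|1)·(0)*)) matches 000 and (((1·1)·(0)*)|(1|(0)*)) matches 0.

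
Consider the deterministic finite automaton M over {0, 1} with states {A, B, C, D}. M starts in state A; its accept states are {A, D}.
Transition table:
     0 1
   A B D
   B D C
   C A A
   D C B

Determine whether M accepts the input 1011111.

A --1--> D
D --0--> C
C --1--> A
A --1--> D
D --1--> B
B --1--> C
C --1--> A
End in state A, which is an accepting state.

accepted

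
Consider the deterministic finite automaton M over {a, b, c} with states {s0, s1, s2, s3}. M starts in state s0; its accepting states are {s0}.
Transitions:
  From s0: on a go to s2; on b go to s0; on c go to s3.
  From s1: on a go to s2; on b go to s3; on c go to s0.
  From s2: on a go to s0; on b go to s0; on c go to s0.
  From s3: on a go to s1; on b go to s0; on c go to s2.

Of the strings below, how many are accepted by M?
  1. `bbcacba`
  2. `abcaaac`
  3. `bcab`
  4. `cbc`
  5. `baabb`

`bbcacba`: rejected
`abcaaac`: rejected
`bcab`: rejected
`cbc`: rejected
`baabb`: accepted

1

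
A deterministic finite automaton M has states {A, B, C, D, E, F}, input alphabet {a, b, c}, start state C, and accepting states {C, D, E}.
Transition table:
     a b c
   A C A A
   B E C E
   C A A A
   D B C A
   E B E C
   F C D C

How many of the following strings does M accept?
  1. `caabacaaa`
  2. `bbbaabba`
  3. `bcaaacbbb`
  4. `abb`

`caabacaaa`: accepted
`bbbaabba`: accepted
`bcaaacbbb`: rejected
`abb`: rejected

2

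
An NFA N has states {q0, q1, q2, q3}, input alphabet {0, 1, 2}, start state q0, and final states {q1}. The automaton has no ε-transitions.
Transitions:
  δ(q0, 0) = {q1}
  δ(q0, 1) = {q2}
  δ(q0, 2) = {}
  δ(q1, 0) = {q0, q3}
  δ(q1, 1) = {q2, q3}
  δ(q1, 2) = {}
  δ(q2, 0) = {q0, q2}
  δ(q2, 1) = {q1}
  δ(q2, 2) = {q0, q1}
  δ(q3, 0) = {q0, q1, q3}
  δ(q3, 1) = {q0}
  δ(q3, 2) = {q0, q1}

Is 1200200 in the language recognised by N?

Start: {q0}
read 1: {q2}
read 2: {q0, q1}
read 0: {q0, q1, q3}
read 0: {q0, q1, q3}
read 2: {q0, q1}
read 0: {q0, q1, q3}
read 0: {q0, q1, q3}
Reachable ∩ accepting = {q1} — nonempty.

accepted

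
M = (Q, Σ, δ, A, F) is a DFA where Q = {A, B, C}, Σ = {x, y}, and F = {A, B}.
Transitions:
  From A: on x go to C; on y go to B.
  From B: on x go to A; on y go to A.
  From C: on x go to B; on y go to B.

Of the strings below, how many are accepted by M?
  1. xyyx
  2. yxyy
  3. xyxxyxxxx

2

xyyx: rejected
yxyy: accepted
xyxxyxxxx: accepted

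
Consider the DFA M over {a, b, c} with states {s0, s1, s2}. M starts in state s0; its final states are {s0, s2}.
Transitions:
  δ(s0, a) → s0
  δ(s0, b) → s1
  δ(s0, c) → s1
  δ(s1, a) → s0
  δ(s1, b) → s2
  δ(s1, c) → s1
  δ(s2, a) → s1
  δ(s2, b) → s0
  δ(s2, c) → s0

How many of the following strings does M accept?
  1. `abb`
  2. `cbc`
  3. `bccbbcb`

`abb`: accepted
`cbc`: accepted
`bccbbcb`: accepted

3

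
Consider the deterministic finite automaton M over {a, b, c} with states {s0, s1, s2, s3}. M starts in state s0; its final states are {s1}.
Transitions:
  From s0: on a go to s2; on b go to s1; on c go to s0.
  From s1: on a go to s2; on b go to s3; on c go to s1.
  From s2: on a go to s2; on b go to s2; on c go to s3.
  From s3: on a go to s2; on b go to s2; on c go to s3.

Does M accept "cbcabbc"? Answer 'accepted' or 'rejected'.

s0 --c--> s0
s0 --b--> s1
s1 --c--> s1
s1 --a--> s2
s2 --b--> s2
s2 --b--> s2
s2 --c--> s3
End in state s3, which is not an accepting state.

rejected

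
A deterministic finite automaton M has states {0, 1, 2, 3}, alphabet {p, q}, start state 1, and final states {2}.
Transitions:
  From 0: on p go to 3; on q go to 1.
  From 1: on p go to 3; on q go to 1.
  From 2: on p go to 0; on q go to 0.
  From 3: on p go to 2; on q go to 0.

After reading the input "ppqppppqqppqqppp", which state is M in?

0

1 --p--> 3
3 --p--> 2
2 --q--> 0
0 --p--> 3
3 --p--> 2
2 --p--> 0
0 --p--> 3
3 --q--> 0
0 --q--> 1
1 --p--> 3
3 --p--> 2
2 --q--> 0
0 --q--> 1
1 --p--> 3
3 --p--> 2
2 --p--> 0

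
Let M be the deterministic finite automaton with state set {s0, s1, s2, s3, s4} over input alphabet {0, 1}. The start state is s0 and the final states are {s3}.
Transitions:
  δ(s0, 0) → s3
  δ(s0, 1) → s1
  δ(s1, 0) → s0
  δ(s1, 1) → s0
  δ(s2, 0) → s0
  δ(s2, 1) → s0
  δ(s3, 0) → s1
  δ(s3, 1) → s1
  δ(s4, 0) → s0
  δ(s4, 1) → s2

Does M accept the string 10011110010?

accepted

s0 --1--> s1
s1 --0--> s0
s0 --0--> s3
s3 --1--> s1
s1 --1--> s0
s0 --1--> s1
s1 --1--> s0
s0 --0--> s3
s3 --0--> s1
s1 --1--> s0
s0 --0--> s3
End in state s3, which is an accepting state.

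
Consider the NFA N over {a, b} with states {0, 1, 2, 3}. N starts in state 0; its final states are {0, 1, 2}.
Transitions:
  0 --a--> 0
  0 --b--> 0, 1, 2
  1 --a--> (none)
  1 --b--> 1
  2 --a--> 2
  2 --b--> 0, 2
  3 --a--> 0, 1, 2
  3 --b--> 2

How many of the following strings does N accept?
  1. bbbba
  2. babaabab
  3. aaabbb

bbbba: accepted
babaabab: accepted
aaabbb: accepted

3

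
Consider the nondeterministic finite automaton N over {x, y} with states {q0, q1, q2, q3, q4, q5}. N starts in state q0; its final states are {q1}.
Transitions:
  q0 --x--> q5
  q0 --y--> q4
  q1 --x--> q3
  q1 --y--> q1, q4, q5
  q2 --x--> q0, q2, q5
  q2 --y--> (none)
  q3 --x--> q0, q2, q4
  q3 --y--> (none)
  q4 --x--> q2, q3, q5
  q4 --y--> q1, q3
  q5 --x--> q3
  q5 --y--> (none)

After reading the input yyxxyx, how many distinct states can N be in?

Start: {q0}
read y: {q4}
read y: {q1, q3}
read x: {q0, q2, q3, q4}
read x: {q0, q2, q3, q4, q5}
read y: {q1, q3, q4}
read x: {q0, q2, q3, q4, q5}
Final reachable set {q0, q2, q3, q4, q5} has 5 states.

5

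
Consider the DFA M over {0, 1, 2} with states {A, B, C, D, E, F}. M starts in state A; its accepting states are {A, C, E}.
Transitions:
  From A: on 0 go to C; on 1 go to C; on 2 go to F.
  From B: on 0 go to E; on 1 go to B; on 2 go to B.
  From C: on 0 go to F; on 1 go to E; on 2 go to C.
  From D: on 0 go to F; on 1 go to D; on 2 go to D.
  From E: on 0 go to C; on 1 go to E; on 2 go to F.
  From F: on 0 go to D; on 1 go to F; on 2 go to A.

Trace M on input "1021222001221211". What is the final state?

D

A --1--> C
C --0--> F
F --2--> A
A --1--> C
C --2--> C
C --2--> C
C --2--> C
C --0--> F
F --0--> D
D --1--> D
D --2--> D
D --2--> D
D --1--> D
D --2--> D
D --1--> D
D --1--> D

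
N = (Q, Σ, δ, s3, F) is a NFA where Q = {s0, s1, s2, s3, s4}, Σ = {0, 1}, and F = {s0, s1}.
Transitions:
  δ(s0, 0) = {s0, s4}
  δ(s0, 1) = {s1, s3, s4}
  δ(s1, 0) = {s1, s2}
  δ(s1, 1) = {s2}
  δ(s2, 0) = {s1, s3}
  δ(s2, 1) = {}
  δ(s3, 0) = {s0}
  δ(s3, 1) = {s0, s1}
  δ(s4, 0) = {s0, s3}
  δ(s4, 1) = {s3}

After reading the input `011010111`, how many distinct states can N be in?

5

Start: {s3}
read 0: {s0}
read 1: {s1, s3, s4}
read 1: {s0, s1, s2, s3}
read 0: {s0, s1, s2, s3, s4}
read 1: {s0, s1, s2, s3, s4}
read 0: {s0, s1, s2, s3, s4}
read 1: {s0, s1, s2, s3, s4}
read 1: {s0, s1, s2, s3, s4}
read 1: {s0, s1, s2, s3, s4}
Final reachable set {s0, s1, s2, s3, s4} has 5 states.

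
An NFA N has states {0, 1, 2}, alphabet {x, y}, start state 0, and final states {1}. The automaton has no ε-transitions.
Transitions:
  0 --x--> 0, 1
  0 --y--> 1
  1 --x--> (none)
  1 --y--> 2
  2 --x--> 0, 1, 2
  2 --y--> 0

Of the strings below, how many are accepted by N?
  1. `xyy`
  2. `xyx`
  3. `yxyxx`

1

`xyy`: rejected
`xyx`: accepted
`yxyxx`: rejected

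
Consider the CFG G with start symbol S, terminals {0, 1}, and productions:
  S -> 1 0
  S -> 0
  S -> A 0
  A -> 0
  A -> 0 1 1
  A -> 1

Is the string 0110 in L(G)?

S ⇒ A0 ⇒ 0110

yes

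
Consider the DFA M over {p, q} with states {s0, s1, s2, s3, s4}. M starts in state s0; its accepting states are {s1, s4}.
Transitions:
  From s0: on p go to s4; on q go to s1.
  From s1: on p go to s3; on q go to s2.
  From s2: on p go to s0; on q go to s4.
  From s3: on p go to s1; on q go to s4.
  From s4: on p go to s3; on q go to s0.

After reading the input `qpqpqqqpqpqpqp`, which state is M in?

s3

s0 --q--> s1
s1 --p--> s3
s3 --q--> s4
s4 --p--> s3
s3 --q--> s4
s4 --q--> s0
s0 --q--> s1
s1 --p--> s3
s3 --q--> s4
s4 --p--> s3
s3 --q--> s4
s4 --p--> s3
s3 --q--> s4
s4 --p--> s3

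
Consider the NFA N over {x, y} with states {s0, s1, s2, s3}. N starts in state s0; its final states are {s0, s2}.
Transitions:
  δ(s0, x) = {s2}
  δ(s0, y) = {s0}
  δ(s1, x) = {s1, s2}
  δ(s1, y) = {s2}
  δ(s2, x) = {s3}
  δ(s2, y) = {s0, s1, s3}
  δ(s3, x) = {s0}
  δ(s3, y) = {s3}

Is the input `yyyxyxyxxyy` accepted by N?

Start: {s0}
read y: {s0}
read y: {s0}
read y: {s0}
read x: {s2}
read y: {s0, s1, s3}
read x: {s0, s1, s2}
read y: {s0, s1, s2, s3}
read x: {s0, s1, s2, s3}
read x: {s0, s1, s2, s3}
read y: {s0, s1, s2, s3}
read y: {s0, s1, s2, s3}
Reachable ∩ accepting = {s0, s2} — nonempty.

accepted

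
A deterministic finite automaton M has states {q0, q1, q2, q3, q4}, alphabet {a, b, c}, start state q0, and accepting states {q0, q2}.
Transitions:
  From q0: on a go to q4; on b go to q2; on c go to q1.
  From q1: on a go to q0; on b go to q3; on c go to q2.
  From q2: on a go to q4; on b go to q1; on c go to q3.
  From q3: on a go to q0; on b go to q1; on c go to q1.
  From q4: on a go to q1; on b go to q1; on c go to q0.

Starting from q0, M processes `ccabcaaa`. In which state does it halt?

q0 --c--> q1
q1 --c--> q2
q2 --a--> q4
q4 --b--> q1
q1 --c--> q2
q2 --a--> q4
q4 --a--> q1
q1 --a--> q0

q0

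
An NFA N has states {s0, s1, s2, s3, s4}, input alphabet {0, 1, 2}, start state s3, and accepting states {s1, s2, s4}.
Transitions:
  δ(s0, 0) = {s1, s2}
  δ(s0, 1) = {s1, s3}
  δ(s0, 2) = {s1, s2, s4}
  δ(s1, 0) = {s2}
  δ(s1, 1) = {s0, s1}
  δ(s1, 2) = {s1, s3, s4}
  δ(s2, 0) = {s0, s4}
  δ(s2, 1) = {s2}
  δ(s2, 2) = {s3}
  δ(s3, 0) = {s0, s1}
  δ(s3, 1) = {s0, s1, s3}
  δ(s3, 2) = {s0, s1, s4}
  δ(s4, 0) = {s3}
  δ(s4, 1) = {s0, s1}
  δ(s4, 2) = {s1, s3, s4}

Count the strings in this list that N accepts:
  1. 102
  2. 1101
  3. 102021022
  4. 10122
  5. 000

5

102: accepted
1101: accepted
102021022: accepted
10122: accepted
000: accepted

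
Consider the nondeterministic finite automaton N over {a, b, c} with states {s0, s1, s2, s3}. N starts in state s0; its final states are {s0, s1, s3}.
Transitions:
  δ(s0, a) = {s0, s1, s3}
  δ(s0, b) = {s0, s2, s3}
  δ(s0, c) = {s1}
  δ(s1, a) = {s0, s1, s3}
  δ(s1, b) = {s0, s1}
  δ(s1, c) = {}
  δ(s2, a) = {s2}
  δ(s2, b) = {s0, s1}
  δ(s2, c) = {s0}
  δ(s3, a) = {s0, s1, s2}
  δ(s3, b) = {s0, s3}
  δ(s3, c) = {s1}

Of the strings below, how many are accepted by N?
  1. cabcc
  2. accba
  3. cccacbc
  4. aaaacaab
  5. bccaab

cabcc: accepted
accba: rejected
cccacbc: rejected
aaaacaab: accepted
bccaab: accepted

3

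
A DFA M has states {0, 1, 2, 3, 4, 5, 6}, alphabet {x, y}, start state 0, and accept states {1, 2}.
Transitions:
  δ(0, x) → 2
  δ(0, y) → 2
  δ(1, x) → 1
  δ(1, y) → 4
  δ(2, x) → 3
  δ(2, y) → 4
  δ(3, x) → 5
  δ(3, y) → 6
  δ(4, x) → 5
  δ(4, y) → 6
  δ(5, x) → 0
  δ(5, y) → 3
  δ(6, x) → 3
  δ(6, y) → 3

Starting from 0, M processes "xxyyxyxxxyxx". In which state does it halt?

0 --x--> 2
2 --x--> 3
3 --y--> 6
6 --y--> 3
3 --x--> 5
5 --y--> 3
3 --x--> 5
5 --x--> 0
0 --x--> 2
2 --y--> 4
4 --x--> 5
5 --x--> 0

0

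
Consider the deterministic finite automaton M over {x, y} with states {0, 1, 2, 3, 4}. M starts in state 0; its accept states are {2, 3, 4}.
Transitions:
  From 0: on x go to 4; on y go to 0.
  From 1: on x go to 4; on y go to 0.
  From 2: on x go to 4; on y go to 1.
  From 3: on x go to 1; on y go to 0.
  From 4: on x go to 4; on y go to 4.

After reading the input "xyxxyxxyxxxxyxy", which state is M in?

0 --x--> 4
4 --y--> 4
4 --x--> 4
4 --x--> 4
4 --y--> 4
4 --x--> 4
4 --x--> 4
4 --y--> 4
4 --x--> 4
4 --x--> 4
4 --x--> 4
4 --x--> 4
4 --y--> 4
4 --x--> 4
4 --y--> 4

4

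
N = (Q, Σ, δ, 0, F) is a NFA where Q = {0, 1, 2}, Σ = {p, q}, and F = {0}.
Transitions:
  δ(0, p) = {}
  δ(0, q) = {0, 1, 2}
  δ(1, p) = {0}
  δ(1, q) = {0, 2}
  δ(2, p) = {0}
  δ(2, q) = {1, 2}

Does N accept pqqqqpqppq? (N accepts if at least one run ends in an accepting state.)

rejected

Start: {0}
read p: {}
The reachable set is empty and stays empty for the remaining 9 symbols.
Reachable ∩ accepting = {} — empty.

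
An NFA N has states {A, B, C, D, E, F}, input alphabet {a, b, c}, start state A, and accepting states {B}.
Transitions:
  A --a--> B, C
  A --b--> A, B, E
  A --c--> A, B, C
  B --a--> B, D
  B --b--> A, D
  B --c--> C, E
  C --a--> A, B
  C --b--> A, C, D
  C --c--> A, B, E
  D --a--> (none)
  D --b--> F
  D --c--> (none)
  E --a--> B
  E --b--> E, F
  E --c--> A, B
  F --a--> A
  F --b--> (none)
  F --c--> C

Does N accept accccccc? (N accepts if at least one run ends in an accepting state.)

Start: {A}
read a: {B, C}
read c: {A, B, C, E}
read c: {A, B, C, E}
read c: {A, B, C, E}
read c: {A, B, C, E}
read c: {A, B, C, E}
read c: {A, B, C, E}
read c: {A, B, C, E}
Reachable ∩ accepting = {B} — nonempty.

accepted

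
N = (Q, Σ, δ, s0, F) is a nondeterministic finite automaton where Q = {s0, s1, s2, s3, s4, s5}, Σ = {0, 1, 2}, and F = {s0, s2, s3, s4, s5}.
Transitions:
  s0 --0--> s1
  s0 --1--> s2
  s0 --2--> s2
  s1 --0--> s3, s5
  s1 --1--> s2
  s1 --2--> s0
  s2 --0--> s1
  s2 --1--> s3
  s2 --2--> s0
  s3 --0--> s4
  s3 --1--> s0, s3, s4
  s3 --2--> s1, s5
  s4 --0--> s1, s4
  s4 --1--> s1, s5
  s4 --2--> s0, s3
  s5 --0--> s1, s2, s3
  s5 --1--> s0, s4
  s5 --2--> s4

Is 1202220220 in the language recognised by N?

Start: {s0}
read 1: {s2}
read 2: {s0}
read 0: {s1}
read 2: {s0}
read 2: {s2}
read 2: {s0}
read 0: {s1}
read 2: {s0}
read 2: {s2}
read 0: {s1}
Reachable ∩ accepting = {} — empty.

rejected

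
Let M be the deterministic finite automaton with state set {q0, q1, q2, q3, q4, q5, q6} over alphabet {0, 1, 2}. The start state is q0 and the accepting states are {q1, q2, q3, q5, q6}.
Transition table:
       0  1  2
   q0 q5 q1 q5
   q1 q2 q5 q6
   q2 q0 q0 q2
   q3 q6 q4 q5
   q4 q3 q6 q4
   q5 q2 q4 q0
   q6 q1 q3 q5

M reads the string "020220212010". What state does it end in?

q5

q0 --0--> q5
q5 --2--> q0
q0 --0--> q5
q5 --2--> q0
q0 --2--> q5
q5 --0--> q2
q2 --2--> q2
q2 --1--> q0
q0 --2--> q5
q5 --0--> q2
q2 --1--> q0
q0 --0--> q5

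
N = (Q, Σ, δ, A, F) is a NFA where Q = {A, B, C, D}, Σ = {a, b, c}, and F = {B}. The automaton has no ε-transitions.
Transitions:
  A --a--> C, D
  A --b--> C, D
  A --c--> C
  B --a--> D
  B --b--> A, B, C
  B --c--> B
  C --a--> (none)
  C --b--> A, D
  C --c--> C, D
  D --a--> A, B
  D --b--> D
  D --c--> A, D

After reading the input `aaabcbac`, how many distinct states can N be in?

Start: {A}
read a: {C, D}
read a: {A, B}
read a: {C, D}
read b: {A, D}
read c: {A, C, D}
read b: {A, C, D}
read a: {A, B, C, D}
read c: {A, B, C, D}
Final reachable set {A, B, C, D} has 4 states.

4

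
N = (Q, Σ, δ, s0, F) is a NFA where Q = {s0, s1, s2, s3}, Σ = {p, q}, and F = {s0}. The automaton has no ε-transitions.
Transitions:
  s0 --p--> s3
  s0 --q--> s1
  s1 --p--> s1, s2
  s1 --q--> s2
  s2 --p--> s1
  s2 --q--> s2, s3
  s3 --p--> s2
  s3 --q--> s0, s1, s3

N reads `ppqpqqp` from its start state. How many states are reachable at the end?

3

Start: {s0}
read p: {s3}
read p: {s2}
read q: {s2, s3}
read p: {s1, s2}
read q: {s2, s3}
read q: {s0, s1, s2, s3}
read p: {s1, s2, s3}
Final reachable set {s1, s2, s3} has 3 states.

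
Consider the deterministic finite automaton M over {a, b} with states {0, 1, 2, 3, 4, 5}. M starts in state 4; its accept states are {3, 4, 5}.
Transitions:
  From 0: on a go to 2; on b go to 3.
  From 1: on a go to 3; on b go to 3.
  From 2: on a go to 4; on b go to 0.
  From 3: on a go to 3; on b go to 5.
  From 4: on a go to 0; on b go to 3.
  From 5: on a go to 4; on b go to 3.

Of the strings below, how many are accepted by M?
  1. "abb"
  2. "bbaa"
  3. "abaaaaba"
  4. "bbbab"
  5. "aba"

"abb": accepted
"bbaa": rejected
"abaaaaba": accepted
"bbbab": accepted
"aba": accepted

4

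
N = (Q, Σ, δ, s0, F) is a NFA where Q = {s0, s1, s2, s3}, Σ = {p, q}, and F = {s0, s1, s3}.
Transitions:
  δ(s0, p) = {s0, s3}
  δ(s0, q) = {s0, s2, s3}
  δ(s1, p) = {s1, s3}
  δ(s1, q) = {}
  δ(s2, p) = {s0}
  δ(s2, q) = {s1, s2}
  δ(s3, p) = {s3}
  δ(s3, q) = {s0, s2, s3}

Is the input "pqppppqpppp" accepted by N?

Start: {s0}
read p: {s0, s3}
read q: {s0, s2, s3}
read p: {s0, s3}
read p: {s0, s3}
read p: {s0, s3}
read p: {s0, s3}
read q: {s0, s2, s3}
read p: {s0, s3}
read p: {s0, s3}
read p: {s0, s3}
read p: {s0, s3}
Reachable ∩ accepting = {s0, s3} — nonempty.

accepted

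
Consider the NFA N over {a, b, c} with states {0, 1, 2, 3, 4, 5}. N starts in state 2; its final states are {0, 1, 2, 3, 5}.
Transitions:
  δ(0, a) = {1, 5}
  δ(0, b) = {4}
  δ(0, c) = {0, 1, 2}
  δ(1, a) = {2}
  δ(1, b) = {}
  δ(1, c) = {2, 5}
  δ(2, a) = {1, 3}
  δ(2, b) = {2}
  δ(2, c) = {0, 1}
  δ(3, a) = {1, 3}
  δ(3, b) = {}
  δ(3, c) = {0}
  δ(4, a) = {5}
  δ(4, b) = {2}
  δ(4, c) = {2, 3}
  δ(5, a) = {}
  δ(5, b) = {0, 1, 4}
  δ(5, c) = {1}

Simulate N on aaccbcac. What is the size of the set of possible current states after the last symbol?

Start: {2}
read a: {1, 3}
read a: {1, 2, 3}
read c: {0, 1, 2, 5}
read c: {0, 1, 2, 5}
read b: {0, 1, 2, 4}
read c: {0, 1, 2, 3, 5}
read a: {1, 2, 3, 5}
read c: {0, 1, 2, 5}
Final reachable set {0, 1, 2, 5} has 4 states.

4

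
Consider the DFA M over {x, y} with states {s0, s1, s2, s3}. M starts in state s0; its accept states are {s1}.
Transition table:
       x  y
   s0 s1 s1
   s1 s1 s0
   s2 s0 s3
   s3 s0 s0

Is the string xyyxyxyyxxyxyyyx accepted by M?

accepted

s0 --x--> s1
s1 --y--> s0
s0 --y--> s1
s1 --x--> s1
s1 --y--> s0
s0 --x--> s1
s1 --y--> s0
s0 --y--> s1
s1 --x--> s1
s1 --x--> s1
s1 --y--> s0
s0 --x--> s1
s1 --y--> s0
s0 --y--> s1
s1 --y--> s0
s0 --x--> s1
End in state s1, which is an accepting state.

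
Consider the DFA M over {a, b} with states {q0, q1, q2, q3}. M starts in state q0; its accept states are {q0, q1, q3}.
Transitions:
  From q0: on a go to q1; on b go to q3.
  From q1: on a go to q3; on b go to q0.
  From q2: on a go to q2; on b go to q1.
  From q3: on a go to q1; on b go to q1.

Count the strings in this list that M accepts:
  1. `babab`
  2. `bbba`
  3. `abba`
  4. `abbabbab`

4

`babab`: accepted
`bbba`: accepted
`abba`: accepted
`abbabbab`: accepted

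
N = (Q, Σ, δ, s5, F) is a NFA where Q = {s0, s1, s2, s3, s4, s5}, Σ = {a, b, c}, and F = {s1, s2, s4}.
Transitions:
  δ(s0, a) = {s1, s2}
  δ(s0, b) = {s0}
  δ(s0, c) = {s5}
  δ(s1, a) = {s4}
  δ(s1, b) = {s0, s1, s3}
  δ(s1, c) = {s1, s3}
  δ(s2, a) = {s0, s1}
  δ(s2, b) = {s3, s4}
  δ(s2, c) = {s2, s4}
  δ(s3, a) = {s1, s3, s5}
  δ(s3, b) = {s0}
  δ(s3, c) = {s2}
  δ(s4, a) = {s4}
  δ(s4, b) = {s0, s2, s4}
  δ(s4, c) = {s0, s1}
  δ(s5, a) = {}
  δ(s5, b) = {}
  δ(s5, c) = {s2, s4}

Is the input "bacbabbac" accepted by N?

rejected

Start: {s5}
read b: {}
The reachable set is empty and stays empty for the remaining 8 symbols.
Reachable ∩ accepting = {} — empty.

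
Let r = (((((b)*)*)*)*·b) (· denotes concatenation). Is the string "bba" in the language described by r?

no

No split of bba into u·v has ((((b)*)*)*)* matching u and b matching v.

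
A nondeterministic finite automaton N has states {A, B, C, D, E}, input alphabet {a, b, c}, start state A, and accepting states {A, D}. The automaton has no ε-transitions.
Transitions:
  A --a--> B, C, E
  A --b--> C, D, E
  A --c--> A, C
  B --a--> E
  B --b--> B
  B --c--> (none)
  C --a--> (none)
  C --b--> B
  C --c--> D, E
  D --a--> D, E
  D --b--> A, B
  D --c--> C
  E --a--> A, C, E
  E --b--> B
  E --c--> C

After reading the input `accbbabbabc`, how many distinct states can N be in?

4

Start: {A}
read a: {B, C, E}
read c: {C, D, E}
read c: {C, D, E}
read b: {A, B}
read b: {B, C, D, E}
read a: {A, C, D, E}
read b: {A, B, C, D, E}
read b: {A, B, C, D, E}
read a: {A, B, C, D, E}
read b: {A, B, C, D, E}
read c: {A, C, D, E}
Final reachable set {A, C, D, E} has 4 states.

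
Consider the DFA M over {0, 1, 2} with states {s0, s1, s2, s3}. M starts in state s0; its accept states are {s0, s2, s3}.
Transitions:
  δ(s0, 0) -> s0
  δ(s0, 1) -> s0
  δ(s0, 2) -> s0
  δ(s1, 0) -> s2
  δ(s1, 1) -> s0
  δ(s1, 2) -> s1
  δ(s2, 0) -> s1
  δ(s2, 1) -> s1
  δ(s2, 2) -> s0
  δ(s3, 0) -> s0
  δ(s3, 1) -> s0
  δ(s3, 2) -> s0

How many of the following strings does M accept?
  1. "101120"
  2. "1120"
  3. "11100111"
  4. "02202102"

4

"101120": accepted
"1120": accepted
"11100111": accepted
"02202102": accepted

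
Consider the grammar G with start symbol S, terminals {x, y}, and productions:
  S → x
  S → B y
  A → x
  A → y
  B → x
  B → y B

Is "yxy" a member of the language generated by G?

yes

S ⇒ By ⇒ yBy ⇒ yxy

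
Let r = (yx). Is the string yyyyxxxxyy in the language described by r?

No split of yyyyxxxxyy into u·v has y matching u and x matching v.

no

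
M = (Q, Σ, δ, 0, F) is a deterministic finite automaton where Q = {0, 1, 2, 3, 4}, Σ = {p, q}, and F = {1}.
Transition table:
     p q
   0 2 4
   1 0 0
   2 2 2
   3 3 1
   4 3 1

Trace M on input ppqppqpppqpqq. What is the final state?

0 --p--> 2
2 --p--> 2
2 --q--> 2
2 --p--> 2
2 --p--> 2
2 --q--> 2
2 --p--> 2
2 --p--> 2
2 --p--> 2
2 --q--> 2
2 --p--> 2
2 --q--> 2
2 --q--> 2

2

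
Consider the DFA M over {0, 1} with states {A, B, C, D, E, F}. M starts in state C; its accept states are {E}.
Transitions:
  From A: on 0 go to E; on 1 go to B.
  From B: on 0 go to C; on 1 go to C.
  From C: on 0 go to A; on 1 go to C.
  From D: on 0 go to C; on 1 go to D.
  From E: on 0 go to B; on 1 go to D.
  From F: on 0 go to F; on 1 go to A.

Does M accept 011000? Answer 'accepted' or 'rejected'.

C --0--> A
A --1--> B
B --1--> C
C --0--> A
A --0--> E
E --0--> B
End in state B, which is not an accepting state.

rejected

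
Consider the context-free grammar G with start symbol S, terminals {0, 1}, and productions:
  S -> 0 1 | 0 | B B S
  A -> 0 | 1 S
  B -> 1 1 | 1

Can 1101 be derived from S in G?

yes

S ⇒ BBS ⇒ 1BS ⇒ 11S ⇒ 1101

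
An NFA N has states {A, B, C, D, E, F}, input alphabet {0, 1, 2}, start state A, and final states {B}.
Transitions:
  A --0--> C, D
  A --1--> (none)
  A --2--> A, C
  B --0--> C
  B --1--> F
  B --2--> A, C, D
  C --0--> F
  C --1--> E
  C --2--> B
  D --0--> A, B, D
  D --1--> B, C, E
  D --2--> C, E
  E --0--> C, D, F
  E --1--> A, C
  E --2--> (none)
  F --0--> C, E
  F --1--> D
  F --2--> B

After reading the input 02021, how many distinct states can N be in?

4

Start: {A}
read 0: {C, D}
read 2: {B, C, E}
read 0: {C, D, F}
read 2: {B, C, E}
read 1: {A, C, E, F}
Final reachable set {A, C, E, F} has 4 states.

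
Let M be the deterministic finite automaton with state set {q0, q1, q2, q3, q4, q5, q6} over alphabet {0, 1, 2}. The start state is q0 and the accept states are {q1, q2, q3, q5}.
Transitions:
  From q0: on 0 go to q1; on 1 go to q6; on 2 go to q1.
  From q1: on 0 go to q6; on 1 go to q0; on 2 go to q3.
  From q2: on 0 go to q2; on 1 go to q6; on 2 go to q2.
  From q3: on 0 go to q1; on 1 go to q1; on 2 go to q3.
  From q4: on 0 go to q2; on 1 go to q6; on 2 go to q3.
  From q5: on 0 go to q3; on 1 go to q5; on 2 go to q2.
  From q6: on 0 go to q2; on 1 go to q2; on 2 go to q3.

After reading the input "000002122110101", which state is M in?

q0

q0 --0--> q1
q1 --0--> q6
q6 --0--> q2
q2 --0--> q2
q2 --0--> q2
q2 --2--> q2
q2 --1--> q6
q6 --2--> q3
q3 --2--> q3
q3 --1--> q1
q1 --1--> q0
q0 --0--> q1
q1 --1--> q0
q0 --0--> q1
q1 --1--> q0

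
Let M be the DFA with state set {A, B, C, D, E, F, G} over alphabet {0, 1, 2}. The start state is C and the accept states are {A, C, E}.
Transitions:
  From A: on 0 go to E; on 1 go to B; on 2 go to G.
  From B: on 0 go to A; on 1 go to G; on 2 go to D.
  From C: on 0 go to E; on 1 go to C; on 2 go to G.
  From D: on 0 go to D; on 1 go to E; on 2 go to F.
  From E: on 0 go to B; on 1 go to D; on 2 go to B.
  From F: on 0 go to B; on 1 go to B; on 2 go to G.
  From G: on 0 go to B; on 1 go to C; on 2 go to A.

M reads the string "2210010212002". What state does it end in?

F

C --2--> G
G --2--> A
A --1--> B
B --0--> A
A --0--> E
E --1--> D
D --0--> D
D --2--> F
F --1--> B
B --2--> D
D --0--> D
D --0--> D
D --2--> F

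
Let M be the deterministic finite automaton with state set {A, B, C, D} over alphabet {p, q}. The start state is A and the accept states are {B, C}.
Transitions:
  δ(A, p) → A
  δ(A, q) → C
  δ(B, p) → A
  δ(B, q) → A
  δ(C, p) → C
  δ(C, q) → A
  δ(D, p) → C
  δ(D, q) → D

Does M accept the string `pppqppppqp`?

A --p--> A
A --p--> A
A --p--> A
A --q--> C
C --p--> C
C --p--> C
C --p--> C
C --p--> C
C --q--> A
A --p--> A
End in state A, which is not an accepting state.

rejected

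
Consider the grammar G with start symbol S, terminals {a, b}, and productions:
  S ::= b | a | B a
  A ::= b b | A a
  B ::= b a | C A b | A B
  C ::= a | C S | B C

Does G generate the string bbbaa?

S ⇒ Ba ⇒ ABa ⇒ bbBa ⇒ bbbaa

yes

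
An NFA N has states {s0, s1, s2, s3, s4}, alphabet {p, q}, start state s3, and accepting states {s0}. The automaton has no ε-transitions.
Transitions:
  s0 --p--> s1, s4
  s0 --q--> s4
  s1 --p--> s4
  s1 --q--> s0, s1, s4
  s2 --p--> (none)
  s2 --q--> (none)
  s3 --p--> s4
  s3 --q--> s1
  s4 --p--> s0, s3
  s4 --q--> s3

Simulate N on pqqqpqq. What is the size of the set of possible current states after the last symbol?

4

Start: {s3}
read p: {s4}
read q: {s3}
read q: {s1}
read q: {s0, s1, s4}
read p: {s0, s1, s3, s4}
read q: {s0, s1, s3, s4}
read q: {s0, s1, s3, s4}
Final reachable set {s0, s1, s3, s4} has 4 states.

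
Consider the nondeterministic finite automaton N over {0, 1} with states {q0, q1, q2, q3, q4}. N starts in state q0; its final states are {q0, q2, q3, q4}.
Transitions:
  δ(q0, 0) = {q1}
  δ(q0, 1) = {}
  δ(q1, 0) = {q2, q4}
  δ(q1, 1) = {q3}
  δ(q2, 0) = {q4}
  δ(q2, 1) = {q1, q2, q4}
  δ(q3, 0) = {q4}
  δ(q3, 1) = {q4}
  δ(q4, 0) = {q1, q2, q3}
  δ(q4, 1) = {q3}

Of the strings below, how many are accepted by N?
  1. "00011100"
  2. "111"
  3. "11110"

"00011100": accepted
"111": rejected
"11110": rejected

1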